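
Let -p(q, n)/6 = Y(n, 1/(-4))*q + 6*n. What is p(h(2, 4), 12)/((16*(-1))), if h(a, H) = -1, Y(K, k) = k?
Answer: 867/32 ≈ 27.094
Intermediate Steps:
p(q, n) = -36*n + 3*q/2 (p(q, n) = -6*(q/(-4) + 6*n) = -6*(-q/4 + 6*n) = -6*(6*n - q/4) = -36*n + 3*q/2)
p(h(2, 4), 12)/((16*(-1))) = (-36*12 + (3/2)*(-1))/((16*(-1))) = (-432 - 3/2)/(-16) = -867/2*(-1/16) = 867/32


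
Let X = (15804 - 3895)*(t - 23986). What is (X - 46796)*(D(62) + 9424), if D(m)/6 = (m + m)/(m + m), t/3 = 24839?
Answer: 5674284506690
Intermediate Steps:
t = 74517 (t = 3*24839 = 74517)
D(m) = 6 (D(m) = 6*((m + m)/(m + m)) = 6*((2*m)/((2*m))) = 6*((2*m)*(1/(2*m))) = 6*1 = 6)
X = 601773679 (X = (15804 - 3895)*(74517 - 23986) = 11909*50531 = 601773679)
(X - 46796)*(D(62) + 9424) = (601773679 - 46796)*(6 + 9424) = 601726883*9430 = 5674284506690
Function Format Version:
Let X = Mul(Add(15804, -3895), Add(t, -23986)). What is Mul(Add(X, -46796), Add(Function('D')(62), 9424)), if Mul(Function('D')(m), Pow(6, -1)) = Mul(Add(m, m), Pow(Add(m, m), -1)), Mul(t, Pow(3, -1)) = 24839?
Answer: 5674284506690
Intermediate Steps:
t = 74517 (t = Mul(3, 24839) = 74517)
Function('D')(m) = 6 (Function('D')(m) = Mul(6, Mul(Add(m, m), Pow(Add(m, m), -1))) = Mul(6, Mul(Mul(2, m), Pow(Mul(2, m), -1))) = Mul(6, Mul(Mul(2, m), Mul(Rational(1, 2), Pow(m, -1)))) = Mul(6, 1) = 6)
X = 601773679 (X = Mul(Add(15804, -3895), Add(74517, -23986)) = Mul(11909, 50531) = 601773679)
Mul(Add(X, -46796), Add(Function('D')(62), 9424)) = Mul(Add(601773679, -46796), Add(6, 9424)) = Mul(601726883, 9430) = 5674284506690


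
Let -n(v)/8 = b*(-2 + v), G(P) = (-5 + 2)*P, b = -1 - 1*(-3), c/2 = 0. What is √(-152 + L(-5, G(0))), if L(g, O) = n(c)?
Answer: 2*I*√30 ≈ 10.954*I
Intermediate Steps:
c = 0 (c = 2*0 = 0)
b = 2 (b = -1 + 3 = 2)
G(P) = -3*P
n(v) = 32 - 16*v (n(v) = -16*(-2 + v) = -8*(-4 + 2*v) = 32 - 16*v)
L(g, O) = 32 (L(g, O) = 32 - 16*0 = 32 + 0 = 32)
√(-152 + L(-5, G(0))) = √(-152 + 32) = √(-120) = 2*I*√30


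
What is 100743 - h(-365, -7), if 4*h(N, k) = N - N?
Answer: 100743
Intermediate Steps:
h(N, k) = 0 (h(N, k) = (N - N)/4 = (1/4)*0 = 0)
100743 - h(-365, -7) = 100743 - 1*0 = 100743 + 0 = 100743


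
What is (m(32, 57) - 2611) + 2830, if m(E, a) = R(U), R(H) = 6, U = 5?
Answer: 225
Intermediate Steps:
m(E, a) = 6
(m(32, 57) - 2611) + 2830 = (6 - 2611) + 2830 = -2605 + 2830 = 225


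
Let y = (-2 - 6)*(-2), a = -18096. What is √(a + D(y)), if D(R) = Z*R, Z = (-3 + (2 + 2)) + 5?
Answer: 60*I*√5 ≈ 134.16*I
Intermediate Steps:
y = 16 (y = -8*(-2) = 16)
Z = 6 (Z = (-3 + 4) + 5 = 1 + 5 = 6)
D(R) = 6*R
√(a + D(y)) = √(-18096 + 6*16) = √(-18096 + 96) = √(-18000) = 60*I*√5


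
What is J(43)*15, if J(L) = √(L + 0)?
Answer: 15*√43 ≈ 98.362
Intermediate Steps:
J(L) = √L
J(43)*15 = √43*15 = 15*√43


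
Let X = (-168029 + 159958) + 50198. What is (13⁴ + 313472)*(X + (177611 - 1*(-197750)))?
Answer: 142794673104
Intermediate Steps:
X = 42127 (X = -8071 + 50198 = 42127)
(13⁴ + 313472)*(X + (177611 - 1*(-197750))) = (13⁴ + 313472)*(42127 + (177611 - 1*(-197750))) = (28561 + 313472)*(42127 + (177611 + 197750)) = 342033*(42127 + 375361) = 342033*417488 = 142794673104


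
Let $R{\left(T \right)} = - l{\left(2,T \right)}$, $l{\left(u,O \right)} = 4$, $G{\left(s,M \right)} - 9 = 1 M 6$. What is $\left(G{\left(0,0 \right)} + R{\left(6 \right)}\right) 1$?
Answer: $5$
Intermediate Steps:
$G{\left(s,M \right)} = 9 + 6 M$ ($G{\left(s,M \right)} = 9 + 1 M 6 = 9 + M 6 = 9 + 6 M$)
$R{\left(T \right)} = -4$ ($R{\left(T \right)} = \left(-1\right) 4 = -4$)
$\left(G{\left(0,0 \right)} + R{\left(6 \right)}\right) 1 = \left(\left(9 + 6 \cdot 0\right) - 4\right) 1 = \left(\left(9 + 0\right) - 4\right) 1 = \left(9 - 4\right) 1 = 5 \cdot 1 = 5$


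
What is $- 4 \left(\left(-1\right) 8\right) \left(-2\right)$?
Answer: $-64$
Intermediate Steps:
$- 4 \left(\left(-1\right) 8\right) \left(-2\right) = \left(-4\right) \left(-8\right) \left(-2\right) = 32 \left(-2\right) = -64$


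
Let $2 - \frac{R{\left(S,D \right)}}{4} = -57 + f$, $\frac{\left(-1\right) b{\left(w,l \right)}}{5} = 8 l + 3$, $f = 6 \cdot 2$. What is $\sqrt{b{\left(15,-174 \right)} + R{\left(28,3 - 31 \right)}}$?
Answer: $\sqrt{7133} \approx 84.457$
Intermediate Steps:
$f = 12$
$b{\left(w,l \right)} = -15 - 40 l$ ($b{\left(w,l \right)} = - 5 \left(8 l + 3\right) = - 5 \left(3 + 8 l\right) = -15 - 40 l$)
$R{\left(S,D \right)} = 188$ ($R{\left(S,D \right)} = 8 - 4 \left(-57 + 12\right) = 8 - -180 = 8 + 180 = 188$)
$\sqrt{b{\left(15,-174 \right)} + R{\left(28,3 - 31 \right)}} = \sqrt{\left(-15 - -6960\right) + 188} = \sqrt{\left(-15 + 6960\right) + 188} = \sqrt{6945 + 188} = \sqrt{7133}$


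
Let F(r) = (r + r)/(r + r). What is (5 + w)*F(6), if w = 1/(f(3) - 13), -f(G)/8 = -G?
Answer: 56/11 ≈ 5.0909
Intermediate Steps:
f(G) = 8*G (f(G) = -(-8)*G = 8*G)
F(r) = 1 (F(r) = (2*r)/((2*r)) = (2*r)*(1/(2*r)) = 1)
w = 1/11 (w = 1/(8*3 - 13) = 1/(24 - 13) = 1/11 ≈ 0.090909)
(5 + w)*F(6) = (5 + 1/11)*1 = (56/11)*1 = 56/11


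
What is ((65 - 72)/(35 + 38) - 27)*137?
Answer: -270986/73 ≈ -3712.1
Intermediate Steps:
((65 - 72)/(35 + 38) - 27)*137 = (-7/73 - 27)*137 = -1978/73*137 = -270986/73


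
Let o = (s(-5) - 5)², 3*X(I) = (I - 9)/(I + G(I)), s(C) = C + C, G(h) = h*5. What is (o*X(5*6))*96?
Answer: 840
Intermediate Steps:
G(h) = 5*h
s(C) = 2*C
X(I) = (-9 + I)/(18*I) (X(I) = ((I - 9)/(I + 5*I))/3 = ((-9 + I)/((6*I)))/3 = ((-9 + I)*(1/(6*I)))/3 = ((-9 + I)/(6*I))/3 = (-9 + I)/(18*I))
o = 225 (o = (2*(-5) - 5)² = (-10 - 5)² = (-15)² = 225)
(o*X(5*6))*96 = (225*((-9 + 5*6)/(18*((5*6)))))*96 = (225*((1/18)*(-9 + 30)/30))*96 = (225*((1/18)*(1/30)*21))*96 = (225*(7/180))*96 = (35/4)*96 = 840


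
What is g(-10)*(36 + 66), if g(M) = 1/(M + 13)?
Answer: 34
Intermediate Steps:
g(M) = 1/(13 + M)
g(-10)*(36 + 66) = (36 + 66)/(13 - 10) = 102/3 = (⅓)*102 = 34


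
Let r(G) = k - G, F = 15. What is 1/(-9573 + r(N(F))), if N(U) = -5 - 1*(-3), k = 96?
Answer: -1/9475 ≈ -0.00010554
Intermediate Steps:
N(U) = -2 (N(U) = -5 + 3 = -2)
r(G) = 96 - G
1/(-9573 + r(N(F))) = 1/(-9573 + (96 - 1*(-2))) = 1/(-9573 + (96 + 2)) = 1/(-9573 + 98) = 1/(-9475) = -1/9475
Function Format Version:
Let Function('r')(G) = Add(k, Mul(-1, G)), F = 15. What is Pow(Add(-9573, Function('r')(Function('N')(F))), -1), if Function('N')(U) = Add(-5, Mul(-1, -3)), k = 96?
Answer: Rational(-1, 9475) ≈ -0.00010554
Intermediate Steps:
Function('N')(U) = -2 (Function('N')(U) = Add(-5, 3) = -2)
Function('r')(G) = Add(96, Mul(-1, G))
Pow(Add(-9573, Function('r')(Function('N')(F))), -1) = Pow(Add(-9573, Add(96, Mul(-1, -2))), -1) = Pow(Add(-9573, Add(96, 2)), -1) = Pow(Add(-9573, 98), -1) = Pow(-9475, -1) = Rational(-1, 9475)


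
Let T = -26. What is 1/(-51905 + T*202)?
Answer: -1/57157 ≈ -1.7496e-5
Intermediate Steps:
1/(-51905 + T*202) = 1/(-51905 - 26*202) = 1/(-51905 - 5252) = 1/(-57157) = -1/57157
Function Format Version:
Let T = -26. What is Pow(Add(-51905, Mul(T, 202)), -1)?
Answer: Rational(-1, 57157) ≈ -1.7496e-5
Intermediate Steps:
Pow(Add(-51905, Mul(T, 202)), -1) = Pow(Add(-51905, Mul(-26, 202)), -1) = Pow(Add(-51905, -5252), -1) = Pow(-57157, -1) = Rational(-1, 57157)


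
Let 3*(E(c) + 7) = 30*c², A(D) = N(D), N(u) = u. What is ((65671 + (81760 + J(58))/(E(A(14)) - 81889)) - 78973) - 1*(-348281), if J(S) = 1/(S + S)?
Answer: 3106108751743/9272576 ≈ 3.3498e+5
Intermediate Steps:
A(D) = D
J(S) = 1/(2*S)
E(c) = -7 + 10*c² (E(c) = -7 + (30*c²)/3 = -7 + 10*c²)
((65671 + (81760 + J(58))/(E(A(14)) - 81889)) - 78973) - 1*(-348281) = ((65671 + (81760 + (½)/58)/((-7 + 10*14²) - 81889)) - 78973) - 1*(-348281) = ((65671 + (81760 + (½)*(1/58))/((-7 + 10*196) - 81889)) - 78973) + 348281 = ((65671 + (81760 + 1/116)/((-7 + 1960) - 81889)) - 78973) + 348281 = ((65671 + 9484161/(116*(1953 - 81889))) - 78973) + 348281 = ((65671 + (9484161/116)/(-79936)) - 78973) + 348281 = ((65671 + (9484161/116)*(-1/79936)) - 78973) + 348281 = ((65671 - 9484161/9272576) - 78973) + 348281 = (608929854335/9272576 - 78973) + 348281 = -123353290113/9272576 + 348281 = 3106108751743/9272576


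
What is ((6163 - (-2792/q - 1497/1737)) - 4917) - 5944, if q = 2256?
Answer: -255579085/54426 ≈ -4695.9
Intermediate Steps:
((6163 - (-2792/q - 1497/1737)) - 4917) - 5944 = ((6163 - (-2792/2256 - 1497/1737)) - 4917) - 5944 = ((6163 - (-2792*1/2256 - 1497*1/1737)) - 4917) - 5944 = ((6163 - (-349/282 - 499/579)) - 4917) - 5944 = ((6163 - 1*(-114263/54426)) - 4917) - 5944 = ((6163 + 114263/54426) - 4917) - 5944 = (335541701/54426 - 4917) - 5944 = 67929059/54426 - 5944 = -255579085/54426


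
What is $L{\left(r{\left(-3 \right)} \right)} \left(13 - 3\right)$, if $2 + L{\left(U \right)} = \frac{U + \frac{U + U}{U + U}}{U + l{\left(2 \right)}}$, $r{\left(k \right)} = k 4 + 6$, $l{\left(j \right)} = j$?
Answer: $- \frac{15}{2} \approx -7.5$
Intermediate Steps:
$r{\left(k \right)} = 6 + 4 k$ ($r{\left(k \right)} = 4 k + 6 = 6 + 4 k$)
$L{\left(U \right)} = -2 + \frac{1 + U}{2 + U}$ ($L{\left(U \right)} = -2 + \frac{U + \frac{U + U}{U + U}}{U + 2} = -2 + \frac{U + \frac{2 U}{2 U}}{2 + U} = -2 + \frac{U + 2 U \frac{1}{2 U}}{2 + U} = -2 + \frac{U + 1}{2 + U} = -2 + \frac{1 + U}{2 + U}$)
$L{\left(r{\left(-3 \right)} \right)} \left(13 - 3\right) = \frac{-3 - \left(6 + 4 \left(-3\right)\right)}{2 + \left(6 + 4 \left(-3\right)\right)} \left(13 - 3\right) = \frac{-3 - \left(6 - 12\right)}{2 + \left(6 - 12\right)} 10 = \frac{-3 - -6}{2 - 6} \cdot 10 = \frac{-3 + 6}{-4} \cdot 10 = \left(- \frac{1}{4}\right) 3 \cdot 10 = \left(- \frac{3}{4}\right) 10 = - \frac{15}{2}$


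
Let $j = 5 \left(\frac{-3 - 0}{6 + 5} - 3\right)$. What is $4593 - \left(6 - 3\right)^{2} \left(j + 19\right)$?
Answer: $\frac{50262}{11} \approx 4569.3$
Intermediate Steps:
$j = - \frac{180}{11}$ ($j = 5 \left(\frac{-3 + 0}{11} - 3\right) = 5 \left(\left(-3\right) \frac{1}{11} - 3\right) = 5 \left(- \frac{3}{11} - 3\right) = 5 \left(- \frac{36}{11}\right) = - \frac{180}{11} \approx -16.364$)
$4593 - \left(6 - 3\right)^{2} \left(j + 19\right) = 4593 - \left(6 - 3\right)^{2} \left(- \frac{180}{11} + 19\right) = 4593 - 3^{2} \cdot \frac{29}{11} = 4593 - 9 \cdot \frac{29}{11} = 4593 - \frac{261}{11} = \frac{50262}{11}$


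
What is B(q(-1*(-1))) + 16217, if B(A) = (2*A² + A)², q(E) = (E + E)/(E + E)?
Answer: 16226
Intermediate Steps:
q(E) = 1 (q(E) = (2*E)/((2*E)) = (2*E)*(1/(2*E)) = 1)
B(A) = (A + 2*A²)²
B(q(-1*(-1))) + 16217 = 1²*(1 + 2*1)² + 16217 = 1*(1 + 2)² + 16217 = 1*3² + 16217 = 1*9 + 16217 = 9 + 16217 = 16226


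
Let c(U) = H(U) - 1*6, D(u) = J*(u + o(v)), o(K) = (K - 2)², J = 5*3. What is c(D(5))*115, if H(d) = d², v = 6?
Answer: 11410185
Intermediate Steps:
J = 15
o(K) = (-2 + K)²
D(u) = 240 + 15*u (D(u) = 15*(u + (-2 + 6)²) = 15*(u + 4²) = 15*(u + 16) = 15*(16 + u) = 240 + 15*u)
c(U) = -6 + U² (c(U) = U² - 1*6 = U² - 6 = -6 + U²)
c(D(5))*115 = (-6 + (240 + 15*5)²)*115 = (-6 + (240 + 75)²)*115 = (-6 + 315²)*115 = (-6 + 99225)*115 = 99219*115 = 11410185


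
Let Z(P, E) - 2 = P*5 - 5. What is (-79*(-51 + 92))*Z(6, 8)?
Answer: -87453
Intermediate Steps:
Z(P, E) = -3 + 5*P (Z(P, E) = 2 + (P*5 - 5) = 2 + (5*P - 5) = 2 + (-5 + 5*P) = -3 + 5*P)
(-79*(-51 + 92))*Z(6, 8) = (-79*(-51 + 92))*(-3 + 5*6) = (-79*41)*(-3 + 30) = -3239*27 = -87453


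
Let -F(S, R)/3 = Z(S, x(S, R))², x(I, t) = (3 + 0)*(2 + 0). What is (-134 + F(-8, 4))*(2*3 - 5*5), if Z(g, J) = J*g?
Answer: 133874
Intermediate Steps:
x(I, t) = 6 (x(I, t) = 3*2 = 6)
F(S, R) = -108*S² (F(S, R) = -3*36*S² = -108*S²)
(-134 + F(-8, 4))*(2*3 - 5*5) = (-134 - 108*(-8)²)*(2*3 - 5*5) = (-134 - 108*64)*(6 - 25) = (-134 - 6912)*(-19) = -7046*(-19) = 133874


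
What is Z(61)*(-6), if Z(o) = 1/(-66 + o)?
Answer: 6/5 ≈ 1.2000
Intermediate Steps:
Z(61)*(-6) = -6/(-66 + 61) = -6/(-5) = -⅕*(-6) = 6/5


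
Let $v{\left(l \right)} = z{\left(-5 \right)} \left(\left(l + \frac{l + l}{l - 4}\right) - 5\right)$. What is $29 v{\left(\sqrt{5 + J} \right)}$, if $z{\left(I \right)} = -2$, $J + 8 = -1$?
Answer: $\frac{1334}{5} - \frac{348 i}{5} \approx 266.8 - 69.6 i$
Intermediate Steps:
$J = -9$ ($J = -8 - 1 = -9$)
$v{\left(l \right)} = 10 - 2 l - \frac{4 l}{-4 + l}$ ($v{\left(l \right)} = - 2 \left(\left(l + \frac{l + l}{l - 4}\right) - 5\right) = - 2 \left(\left(l + \frac{2 l}{-4 + l}\right) - 5\right) = - 2 \left(-5 + l + \frac{2 l}{-4 + l}\right) = 10 - 2 l - \frac{4 l}{-4 + l}$)
$29 v{\left(\sqrt{5 + J} \right)} = 29 \frac{2 \left(-20 - \left(\sqrt{5 - 9}\right)^{2} + 7 \sqrt{5 - 9}\right)}{-4 + \sqrt{5 - 9}} = 29 \frac{2 \left(-20 - \left(\sqrt{-4}\right)^{2} + 7 \sqrt{-4}\right)}{-4 + \sqrt{-4}} = 29 \frac{2 \left(-20 - \left(2 i\right)^{2} + 7 \cdot 2 i\right)}{-4 + 2 i} = 29 \cdot 2 \frac{-4 - 2 i}{20} \left(-20 - -4 + 14 i\right) = 29 \cdot 2 \frac{-4 - 2 i}{20} \left(-20 + 4 + 14 i\right) = 29 \cdot 2 \frac{-4 - 2 i}{20} \left(-16 + 14 i\right) = 29 \frac{\left(-16 + 14 i\right) \left(-4 - 2 i\right)}{10} = \frac{29 \left(-16 + 14 i\right) \left(-4 - 2 i\right)}{10}$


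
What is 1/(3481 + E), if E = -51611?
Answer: -1/48130 ≈ -2.0777e-5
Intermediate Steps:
1/(3481 + E) = 1/(3481 - 51611) = 1/(-48130) = -1/48130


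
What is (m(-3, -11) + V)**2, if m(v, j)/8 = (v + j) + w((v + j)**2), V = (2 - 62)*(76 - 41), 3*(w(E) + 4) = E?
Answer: 26666896/9 ≈ 2.9630e+6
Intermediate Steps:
w(E) = -4 + E/3
V = -2100 (V = -60*35 = -2100)
m(v, j) = -32 + 8*j + 8*v + 8*(j + v)**2/3 (m(v, j) = 8*((v + j) + (-4 + (v + j)**2/3)) = 8*((j + v) + (-4 + (j + v)**2/3)) = 8*(-4 + j + v + (j + v)**2/3) = -32 + 8*j + 8*v + 8*(j + v)**2/3)
(m(-3, -11) + V)**2 = ((-32 + 8*(-11) + 8*(-3) + 8*(-11 - 3)**2/3) - 2100)**2 = ((-32 - 88 - 24 + (8/3)*(-14)**2) - 2100)**2 = ((-32 - 88 - 24 + (8/3)*196) - 2100)**2 = ((-32 - 88 - 24 + 1568/3) - 2100)**2 = (1136/3 - 2100)**2 = (-5164/3)**2 = 26666896/9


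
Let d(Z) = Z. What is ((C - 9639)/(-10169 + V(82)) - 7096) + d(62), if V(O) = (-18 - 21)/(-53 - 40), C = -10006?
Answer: -2216690689/315226 ≈ -7032.1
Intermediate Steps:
V(O) = 13/31 (V(O) = -39/(-93) = -39*(-1/93) = 13/31)
((C - 9639)/(-10169 + V(82)) - 7096) + d(62) = ((-10006 - 9639)/(-10169 + 13/31) - 7096) + 62 = (-19645/(-315226/31) - 7096) + 62 = (-19645*(-31/315226) - 7096) + 62 = (608995/315226 - 7096) + 62 = -2236234701/315226 + 62 = -2216690689/315226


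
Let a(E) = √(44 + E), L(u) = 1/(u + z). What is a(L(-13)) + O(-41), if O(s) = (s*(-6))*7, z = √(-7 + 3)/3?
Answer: 1722 + √(4085963 - 366*I)/305 ≈ 1728.6 - 0.00029683*I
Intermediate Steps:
z = 2*I/3 (z = √(-4)*(⅓) = (2*I)*(⅓) = 2*I/3 ≈ 0.66667*I)
O(s) = -42*s (O(s) = -6*s*7 = -42*s)
L(u) = 1/(u + 2*I/3)
a(L(-13)) + O(-41) = √(44 + 3/(2*I + 3*(-13))) - 42*(-41) = √(44 + 3/(2*I - 39)) + 1722 = √(44 + 3/(-39 + 2*I)) + 1722 = √(44 + 3*((-39 - 2*I)/1525)) + 1722 = √(44 + 3*(-39 - 2*I)/1525) + 1722 = 1722 + √(44 + 3*(-39 - 2*I)/1525)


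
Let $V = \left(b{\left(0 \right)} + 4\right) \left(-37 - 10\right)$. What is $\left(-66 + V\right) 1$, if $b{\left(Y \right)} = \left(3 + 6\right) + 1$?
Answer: $-724$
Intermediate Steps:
$b{\left(Y \right)} = 10$ ($b{\left(Y \right)} = 9 + 1 = 10$)
$V = -658$ ($V = \left(10 + 4\right) \left(-37 - 10\right) = 14 \left(-47\right) = -658$)
$\left(-66 + V\right) 1 = \left(-66 - 658\right) 1 = \left(-724\right) 1 = -724$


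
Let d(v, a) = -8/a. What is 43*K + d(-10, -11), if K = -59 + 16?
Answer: -20331/11 ≈ -1848.3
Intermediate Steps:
K = -43
43*K + d(-10, -11) = 43*(-43) - 8/(-11) = -1849 - 8*(-1/11) = -1849 + 8/11 = -20331/11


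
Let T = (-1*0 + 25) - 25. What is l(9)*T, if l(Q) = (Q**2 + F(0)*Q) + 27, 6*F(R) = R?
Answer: 0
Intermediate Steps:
F(R) = R/6
l(Q) = 27 + Q**2 (l(Q) = (Q**2 + ((1/6)*0)*Q) + 27 = (Q**2 + 0*Q) + 27 = (Q**2 + 0) + 27 = Q**2 + 27 = 27 + Q**2)
T = 0 (T = (0 + 25) - 25 = 25 - 25 = 0)
l(9)*T = (27 + 9**2)*0 = (27 + 81)*0 = 108*0 = 0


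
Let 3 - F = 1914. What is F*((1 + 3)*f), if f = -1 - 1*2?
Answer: 22932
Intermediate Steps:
f = -3 (f = -1 - 2 = -3)
F = -1911 (F = 3 - 1*1914 = 3 - 1914 = -1911)
F*((1 + 3)*f) = -1911*(1 + 3)*(-3) = -7644*(-3) = -1911*(-12) = 22932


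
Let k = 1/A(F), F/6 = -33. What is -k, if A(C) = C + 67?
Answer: 1/131 ≈ 0.0076336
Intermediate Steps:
F = -198 (F = 6*(-33) = -198)
A(C) = 67 + C
k = -1/131 (k = 1/(67 - 198) = 1/(-131) = -1/131 ≈ -0.0076336)
-k = -1*(-1/131) = 1/131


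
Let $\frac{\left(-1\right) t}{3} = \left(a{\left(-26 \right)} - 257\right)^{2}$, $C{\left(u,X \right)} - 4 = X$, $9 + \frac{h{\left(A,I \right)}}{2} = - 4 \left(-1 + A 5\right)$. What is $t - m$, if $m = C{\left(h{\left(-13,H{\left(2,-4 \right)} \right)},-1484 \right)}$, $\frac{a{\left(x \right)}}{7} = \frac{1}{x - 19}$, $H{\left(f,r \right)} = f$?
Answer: $- \frac{132912184}{675} \approx -1.9691 \cdot 10^{5}$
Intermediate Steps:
$h{\left(A,I \right)} = -10 - 40 A$ ($h{\left(A,I \right)} = -18 + 2 \left(- 4 \left(-1 + A 5\right)\right) = -18 + 2 \left(- 4 \left(-1 + 5 A\right)\right) = -18 + 2 \left(4 - 20 A\right) = -18 - \left(-8 + 40 A\right) = -10 - 40 A$)
$C{\left(u,X \right)} = 4 + X$
$a{\left(x \right)} = \frac{7}{-19 + x}$ ($a{\left(x \right)} = \frac{7}{x - 19} = \frac{7}{-19 + x}$)
$m = -1480$ ($m = 4 - 1484 = -1480$)
$t = - \frac{133911184}{675}$ ($t = - 3 \left(\frac{7}{-19 - 26} - 257\right)^{2} = - 3 \left(\frac{7}{-45} - 257\right)^{2} = - 3 \left(7 \left(- \frac{1}{45}\right) - 257\right)^{2} = - 3 \left(- \frac{7}{45} - 257\right)^{2} = - 3 \left(- \frac{11572}{45}\right)^{2} = \left(-3\right) \frac{133911184}{2025} = - \frac{133911184}{675} \approx -1.9839 \cdot 10^{5}$)
$t - m = - \frac{133911184}{675} - -1480 = - \frac{133911184}{675} + 1480 = - \frac{132912184}{675}$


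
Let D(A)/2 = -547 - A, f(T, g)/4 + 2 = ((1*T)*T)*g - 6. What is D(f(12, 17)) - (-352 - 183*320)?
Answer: 38298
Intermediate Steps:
f(T, g) = -32 + 4*g*T**2 (f(T, g) = -8 + 4*(((1*T)*T)*g - 6) = -8 + 4*((T*T)*g - 6) = -8 + 4*(T**2*g - 6) = -8 + 4*(g*T**2 - 6) = -8 + 4*(-6 + g*T**2) = -8 + (-24 + 4*g*T**2) = -32 + 4*g*T**2)
D(A) = -1094 - 2*A (D(A) = 2*(-547 - A) = -1094 - 2*A)
D(f(12, 17)) - (-352 - 183*320) = (-1094 - 2*(-32 + 4*17*12**2)) - (-352 - 183*320) = (-1094 - 2*(-32 + 4*17*144)) - (-352 - 58560) = (-1094 - 2*(-32 + 9792)) - 1*(-58912) = (-1094 - 2*9760) + 58912 = (-1094 - 19520) + 58912 = -20614 + 58912 = 38298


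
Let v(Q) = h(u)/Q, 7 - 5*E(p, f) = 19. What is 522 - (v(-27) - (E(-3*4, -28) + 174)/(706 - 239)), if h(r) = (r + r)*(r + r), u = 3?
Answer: 3668524/7005 ≈ 523.70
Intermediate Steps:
h(r) = 4*r² (h(r) = (2*r)*(2*r) = 4*r²)
E(p, f) = -12/5 (E(p, f) = 7/5 - ⅕*19 = 7/5 - 19/5 = -12/5)
v(Q) = 36/Q (v(Q) = (4*3²)/Q = (4*9)/Q = 36/Q)
522 - (v(-27) - (E(-3*4, -28) + 174)/(706 - 239)) = 522 - (36/(-27) - (-12/5 + 174)/(706 - 239)) = 522 - (36*(-1/27) - 858/(5*467)) = 522 - (-4/3 - 858/(5*467)) = 522 - (-4/3 - 1*858/2335) = 522 - (-4/3 - 858/2335) = 522 - 1*(-11914/7005) = 522 + 11914/7005 = 3668524/7005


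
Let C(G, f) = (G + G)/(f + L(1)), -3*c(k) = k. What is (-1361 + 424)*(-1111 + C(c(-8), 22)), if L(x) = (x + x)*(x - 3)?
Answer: 28099693/27 ≈ 1.0407e+6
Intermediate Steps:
L(x) = 2*x*(-3 + x) (L(x) = (2*x)*(-3 + x) = 2*x*(-3 + x))
c(k) = -k/3
C(G, f) = 2*G/(-4 + f) (C(G, f) = (G + G)/(f + 2*1*(-3 + 1)) = (2*G)/(f + 2*1*(-2)) = (2*G)/(f - 4) = (2*G)/(-4 + f) = 2*G/(-4 + f))
(-1361 + 424)*(-1111 + C(c(-8), 22)) = (-1361 + 424)*(-1111 + 2*(-⅓*(-8))/(-4 + 22)) = -937*(-1111 + 2*(8/3)/18) = -937*(-1111 + 2*(8/3)*(1/18)) = -937*(-1111 + 8/27) = -937*(-29989/27) = 28099693/27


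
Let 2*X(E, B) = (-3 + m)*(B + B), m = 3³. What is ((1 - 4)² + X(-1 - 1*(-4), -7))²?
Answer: 25281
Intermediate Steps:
m = 27
X(E, B) = 24*B (X(E, B) = ((-3 + 27)*(B + B))/2 = (24*(2*B))/2 = (48*B)/2 = 24*B)
((1 - 4)² + X(-1 - 1*(-4), -7))² = ((1 - 4)² + 24*(-7))² = ((-3)² - 168)² = (9 - 168)² = (-159)² = 25281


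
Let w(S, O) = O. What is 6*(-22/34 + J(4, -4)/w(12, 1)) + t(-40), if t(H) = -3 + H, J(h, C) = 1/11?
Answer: -8665/187 ≈ -46.337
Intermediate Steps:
J(h, C) = 1/11
6*(-22/34 + J(4, -4)/w(12, 1)) + t(-40) = 6*(-22/34 + (1/11)/1) + (-3 - 40) = 6*(-22*1/34 + (1/11)*1) - 43 = 6*(-11/17 + 1/11) - 43 = 6*(-104/187) - 43 = -624/187 - 43 = -8665/187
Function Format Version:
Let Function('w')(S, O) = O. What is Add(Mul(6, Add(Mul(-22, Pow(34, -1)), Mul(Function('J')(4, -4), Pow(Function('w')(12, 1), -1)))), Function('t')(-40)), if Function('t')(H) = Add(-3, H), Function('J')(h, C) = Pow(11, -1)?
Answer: Rational(-8665, 187) ≈ -46.337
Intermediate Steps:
Function('J')(h, C) = Rational(1, 11)
Add(Mul(6, Add(Mul(-22, Pow(34, -1)), Mul(Function('J')(4, -4), Pow(Function('w')(12, 1), -1)))), Function('t')(-40)) = Add(Mul(6, Add(Mul(-22, Pow(34, -1)), Mul(Rational(1, 11), Pow(1, -1)))), Add(-3, -40)) = Add(Mul(6, Add(Mul(-22, Rational(1, 34)), Mul(Rational(1, 11), 1))), -43) = Add(Mul(6, Add(Rational(-11, 17), Rational(1, 11))), -43) = Add(Mul(6, Rational(-104, 187)), -43) = Add(Rational(-624, 187), -43) = Rational(-8665, 187)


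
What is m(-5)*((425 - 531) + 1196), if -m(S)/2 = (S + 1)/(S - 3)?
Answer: -1090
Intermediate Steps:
m(S) = -2*(1 + S)/(-3 + S) (m(S) = -2*(S + 1)/(S - 3) = -2*(1 + S)/(-3 + S))
m(-5)*((425 - 531) + 1196) = (2*(-1 - 1*(-5))/(-3 - 5))*((425 - 531) + 1196) = (2*(-1 + 5)/(-8))*(-106 + 1196) = (2*(-⅛)*4)*1090 = -1*1090 = -1090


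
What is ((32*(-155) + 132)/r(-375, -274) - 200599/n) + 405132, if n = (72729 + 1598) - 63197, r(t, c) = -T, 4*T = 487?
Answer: 313722611681/774330 ≈ 4.0515e+5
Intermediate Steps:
T = 487/4 (T = (¼)*487 = 487/4 ≈ 121.75)
r(t, c) = -487/4 (r(t, c) = -1*487/4 = -487/4)
n = 11130 (n = 74327 - 63197 = 11130)
((32*(-155) + 132)/r(-375, -274) - 200599/n) + 405132 = ((32*(-155) + 132)/(-487/4) - 200599/11130) + 405132 = ((-4960 + 132)*(-4/487) - 200599*1/11130) + 405132 = (-4828*(-4/487) - 28657/1590) + 405132 = (19312/487 - 28657/1590) + 405132 = 16750121/774330 + 405132 = 313722611681/774330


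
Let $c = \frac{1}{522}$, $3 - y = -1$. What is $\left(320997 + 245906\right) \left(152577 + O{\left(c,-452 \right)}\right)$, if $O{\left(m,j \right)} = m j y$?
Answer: $\frac{22575037226779}{261} \approx 8.6494 \cdot 10^{10}$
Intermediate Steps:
$y = 4$ ($y = 3 - -1 = 3 + 1 = 4$)
$c = \frac{1}{522} \approx 0.0019157$
$O{\left(m,j \right)} = 4 j m$ ($O{\left(m,j \right)} = m j 4 = j m 4 = 4 j m$)
$\left(320997 + 245906\right) \left(152577 + O{\left(c,-452 \right)}\right) = \left(320997 + 245906\right) \left(152577 + 4 \left(-452\right) \frac{1}{522}\right) = 566903 \left(152577 - \frac{904}{261}\right) = 566903 \cdot \frac{39821693}{261} = \frac{22575037226779}{261}$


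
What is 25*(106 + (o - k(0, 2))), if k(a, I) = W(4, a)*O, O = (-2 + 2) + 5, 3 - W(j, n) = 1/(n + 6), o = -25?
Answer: 10025/6 ≈ 1670.8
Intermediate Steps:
W(j, n) = 3 - 1/(6 + n) (W(j, n) = 3 - 1/(n + 6) = 3 - 1/(6 + n))
O = 5 (O = 0 + 5 = 5)
k(a, I) = 5*(17 + 3*a)/(6 + a) (k(a, I) = ((17 + 3*a)/(6 + a))*5 = 5*(17 + 3*a)/(6 + a))
25*(106 + (o - k(0, 2))) = 25*(106 + (-25 - 5*(17 + 3*0)/(6 + 0))) = 25*(106 + (-25 - 5*(17 + 0)/6)) = 25*(106 + (-25 - 5*17/6)) = 25*(106 + (-25 - 1*85/6)) = 25*(106 + (-25 - 85/6)) = 25*(106 - 235/6) = 25*(401/6) = 10025/6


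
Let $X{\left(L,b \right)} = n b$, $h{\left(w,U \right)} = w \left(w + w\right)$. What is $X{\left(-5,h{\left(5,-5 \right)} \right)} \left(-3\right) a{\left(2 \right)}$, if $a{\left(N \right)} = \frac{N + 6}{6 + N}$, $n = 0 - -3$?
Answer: $-450$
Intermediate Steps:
$n = 3$ ($n = 0 + 3 = 3$)
$h{\left(w,U \right)} = 2 w^{2}$ ($h{\left(w,U \right)} = w 2 w = 2 w^{2}$)
$a{\left(N \right)} = 1$ ($a{\left(N \right)} = \frac{6 + N}{6 + N} = 1$)
$X{\left(L,b \right)} = 3 b$
$X{\left(-5,h{\left(5,-5 \right)} \right)} \left(-3\right) a{\left(2 \right)} = 3 \cdot 2 \cdot 5^{2} \left(-3\right) 1 = 3 \cdot 2 \cdot 25 \left(-3\right) 1 = 3 \cdot 50 \left(-3\right) 1 = 150 \left(-3\right) 1 = \left(-450\right) 1 = -450$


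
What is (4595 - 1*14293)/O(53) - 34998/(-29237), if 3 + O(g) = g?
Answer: -140895263/730925 ≈ -192.76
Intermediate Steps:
O(g) = -3 + g
(4595 - 1*14293)/O(53) - 34998/(-29237) = (4595 - 1*14293)/(-3 + 53) - 34998/(-29237) = (4595 - 14293)/50 - 34998*(-1/29237) = -9698*1/50 + 34998/29237 = -4849/25 + 34998/29237 = -140895263/730925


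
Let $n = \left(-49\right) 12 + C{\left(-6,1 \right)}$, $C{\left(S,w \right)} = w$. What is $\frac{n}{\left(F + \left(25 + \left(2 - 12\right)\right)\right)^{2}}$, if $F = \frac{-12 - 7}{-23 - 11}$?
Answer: $- \frac{678572}{279841} \approx -2.4248$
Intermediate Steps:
$F = \frac{19}{34}$ ($F = - \frac{19}{-34} = \left(-19\right) \left(- \frac{1}{34}\right) = \frac{19}{34} \approx 0.55882$)
$n = -587$ ($n = \left(-49\right) 12 + 1 = -588 + 1 = -587$)
$\frac{n}{\left(F + \left(25 + \left(2 - 12\right)\right)\right)^{2}} = - \frac{587}{\left(\frac{19}{34} + \left(25 + \left(2 - 12\right)\right)\right)^{2}} = - \frac{587}{\left(\frac{19}{34} + \left(25 - 10\right)\right)^{2}} = - \frac{587}{\left(\frac{19}{34} + 15\right)^{2}} = - \frac{587}{\left(\frac{529}{34}\right)^{2}} = - \frac{587}{\frac{279841}{1156}} = \left(-587\right) \frac{1156}{279841} = - \frac{678572}{279841}$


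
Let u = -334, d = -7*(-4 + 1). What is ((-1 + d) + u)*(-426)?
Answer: 133764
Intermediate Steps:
d = 21 (d = -7*(-3) = 21)
((-1 + d) + u)*(-426) = ((-1 + 21) - 334)*(-426) = (20 - 334)*(-426) = -314*(-426) = 133764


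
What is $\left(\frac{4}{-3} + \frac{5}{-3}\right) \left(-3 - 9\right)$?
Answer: $36$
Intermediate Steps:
$\left(\frac{4}{-3} + \frac{5}{-3}\right) \left(-3 - 9\right) = \left(4 \left(- \frac{1}{3}\right) + 5 \left(- \frac{1}{3}\right)\right) \left(-3 - 9\right) = \left(- \frac{4}{3} - \frac{5}{3}\right) \left(-3 - 9\right) = \left(-3\right) \left(-12\right) = 36$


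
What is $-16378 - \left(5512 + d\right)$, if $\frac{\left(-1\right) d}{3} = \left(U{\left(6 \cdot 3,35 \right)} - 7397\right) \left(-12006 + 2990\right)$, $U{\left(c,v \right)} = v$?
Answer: $199105486$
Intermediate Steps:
$d = -199127376$ ($d = - 3 \left(35 - 7397\right) \left(-12006 + 2990\right) = - 3 \left(\left(-7362\right) \left(-9016\right)\right) = \left(-3\right) 66375792 = -199127376$)
$-16378 - \left(5512 + d\right) = -16378 - -199121864 = -16378 + \left(-5512 + 199127376\right) = -16378 + 199121864 = 199105486$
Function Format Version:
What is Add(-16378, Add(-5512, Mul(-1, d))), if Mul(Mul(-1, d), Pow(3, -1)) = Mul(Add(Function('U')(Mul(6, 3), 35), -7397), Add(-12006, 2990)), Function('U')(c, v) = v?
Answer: 199105486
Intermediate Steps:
d = -199127376 (d = Mul(-3, Mul(Add(35, -7397), Add(-12006, 2990))) = Mul(-3, Mul(-7362, -9016)) = Mul(-3, 66375792) = -199127376)
Add(-16378, Add(-5512, Mul(-1, d))) = Add(-16378, Add(-5512, Mul(-1, -199127376))) = Add(-16378, Add(-5512, 199127376)) = Add(-16378, 199121864) = 199105486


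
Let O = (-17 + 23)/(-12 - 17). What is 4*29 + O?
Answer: 3358/29 ≈ 115.79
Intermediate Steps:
O = -6/29 (O = 6/(-29) = 6*(-1/29) = -6/29 ≈ -0.20690)
4*29 + O = 4*29 - 6/29 = 116 - 6/29 = 3358/29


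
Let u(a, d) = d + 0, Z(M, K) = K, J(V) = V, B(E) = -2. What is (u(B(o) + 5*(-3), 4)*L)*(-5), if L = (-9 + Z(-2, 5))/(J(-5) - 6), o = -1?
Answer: -80/11 ≈ -7.2727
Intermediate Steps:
u(a, d) = d
L = 4/11 (L = (-9 + 5)/(-5 - 6) = -4/(-11) = -4*(-1/11) = 4/11 ≈ 0.36364)
(u(B(o) + 5*(-3), 4)*L)*(-5) = (4*(4/11))*(-5) = (16/11)*(-5) = -80/11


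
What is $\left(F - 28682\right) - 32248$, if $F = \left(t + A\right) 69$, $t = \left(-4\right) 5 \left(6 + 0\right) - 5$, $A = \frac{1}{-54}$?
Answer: $- \frac{1252013}{18} \approx -69556.0$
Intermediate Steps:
$A = - \frac{1}{54} \approx -0.018519$
$t = -125$ ($t = \left(-20\right) 6 - 5 = -120 - 5 = -125$)
$F = - \frac{155273}{18}$ ($F = \left(-125 - \frac{1}{54}\right) 69 = \left(- \frac{6751}{54}\right) 69 = - \frac{155273}{18} \approx -8626.3$)
$\left(F - 28682\right) - 32248 = \left(- \frac{155273}{18} - 28682\right) - 32248 = - \frac{671549}{18} - 32248 = - \frac{1252013}{18}$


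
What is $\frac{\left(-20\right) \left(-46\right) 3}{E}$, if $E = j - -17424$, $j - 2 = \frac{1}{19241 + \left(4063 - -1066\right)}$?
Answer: $\frac{22420400}{141557207} \approx 0.15838$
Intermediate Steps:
$j = \frac{48741}{24370}$ ($j = 2 + \frac{1}{19241 + \left(4063 - -1066\right)} = 2 + \frac{1}{19241 + \left(4063 + 1066\right)} = 2 + \frac{1}{19241 + 5129} = 2 + \frac{1}{24370} = \frac{48741}{24370} \approx 2.0$)
$E = \frac{424671621}{24370}$ ($E = \frac{48741}{24370} - -17424 = \frac{48741}{24370} + 17424 = \frac{424671621}{24370} \approx 17426.0$)
$\frac{\left(-20\right) \left(-46\right) 3}{E} = \frac{\left(-20\right) \left(-46\right) 3}{\frac{424671621}{24370}} = 920 \cdot 3 \cdot \frac{24370}{424671621} = 2760 \cdot \frac{24370}{424671621} = \frac{22420400}{141557207}$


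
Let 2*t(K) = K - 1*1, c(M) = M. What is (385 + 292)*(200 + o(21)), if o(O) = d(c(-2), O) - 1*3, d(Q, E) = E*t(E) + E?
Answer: 289756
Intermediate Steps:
t(K) = -½ + K/2 (t(K) = (K - 1*1)/2 = (K - 1)/2 = (-1 + K)/2 = -½ + K/2)
d(Q, E) = E + E*(-½ + E/2) (d(Q, E) = E*(-½ + E/2) + E = E + E*(-½ + E/2))
o(O) = -3 + O*(1 + O)/2 (o(O) = O*(1 + O)/2 - 1*3 = O*(1 + O)/2 - 3 = -3 + O*(1 + O)/2)
(385 + 292)*(200 + o(21)) = (385 + 292)*(200 + (-3 + (½)*21*(1 + 21))) = 677*(200 + (-3 + (½)*21*22)) = 677*(200 + (-3 + 231)) = 677*(200 + 228) = 677*428 = 289756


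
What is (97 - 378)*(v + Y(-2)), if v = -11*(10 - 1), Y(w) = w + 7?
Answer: 26414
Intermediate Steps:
Y(w) = 7 + w
v = -99 (v = -11*9 = -99)
(97 - 378)*(v + Y(-2)) = (97 - 378)*(-99 + (7 - 2)) = -281*(-99 + 5) = -281*(-94) = 26414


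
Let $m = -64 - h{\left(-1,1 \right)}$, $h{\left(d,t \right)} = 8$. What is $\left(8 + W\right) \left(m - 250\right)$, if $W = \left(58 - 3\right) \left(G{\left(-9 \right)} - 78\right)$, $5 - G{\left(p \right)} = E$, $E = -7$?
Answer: $1166284$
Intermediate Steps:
$G{\left(p \right)} = 12$ ($G{\left(p \right)} = 5 - -7 = 5 + 7 = 12$)
$m = -72$ ($m = -64 - 8 = -72$)
$W = -3630$ ($W = \left(58 - 3\right) \left(12 - 78\right) = 55 \left(-66\right) = -3630$)
$\left(8 + W\right) \left(m - 250\right) = \left(8 - 3630\right) \left(-72 - 250\right) = \left(-3622\right) \left(-322\right) = 1166284$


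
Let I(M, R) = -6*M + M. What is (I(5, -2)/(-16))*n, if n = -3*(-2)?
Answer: 75/8 ≈ 9.3750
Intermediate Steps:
I(M, R) = -5*M
n = 6
(I(5, -2)/(-16))*n = (-5*5/(-16))*6 = -25*(-1/16)*6 = (25/16)*6 = 75/8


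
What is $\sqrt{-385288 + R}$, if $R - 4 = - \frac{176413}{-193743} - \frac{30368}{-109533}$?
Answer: $\frac{i \sqrt{2142084616333754447460457}}{2357916891} \approx 620.71 i$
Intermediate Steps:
$R = \frac{36697213543}{7073750673}$ ($R = 4 - \left(- \frac{176413}{193743} - \frac{30368}{109533}\right) = 4 - - \frac{8402210851}{7073750673} = 4 + \left(\frac{176413}{193743} + \frac{30368}{109533}\right) = 4 + \frac{8402210851}{7073750673} = \frac{36697213543}{7073750673} \approx 5.1878$)
$\sqrt{-385288 + R} = \sqrt{-385288 + \frac{36697213543}{7073750673}} = \sqrt{- \frac{2725394552085281}{7073750673}} = \frac{i \sqrt{2142084616333754447460457}}{2357916891}$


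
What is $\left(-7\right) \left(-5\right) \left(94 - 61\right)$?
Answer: $1155$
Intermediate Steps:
$\left(-7\right) \left(-5\right) \left(94 - 61\right) = 35 \cdot 33 = 1155$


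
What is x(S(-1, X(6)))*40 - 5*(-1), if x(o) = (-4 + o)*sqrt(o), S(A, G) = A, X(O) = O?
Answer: 5 - 200*I ≈ 5.0 - 200.0*I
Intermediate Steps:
x(o) = sqrt(o)*(-4 + o)
x(S(-1, X(6)))*40 - 5*(-1) = (sqrt(-1)*(-4 - 1))*40 - 5*(-1) = (I*(-5))*40 + 5 = -5*I*40 + 5 = -200*I + 5 = 5 - 200*I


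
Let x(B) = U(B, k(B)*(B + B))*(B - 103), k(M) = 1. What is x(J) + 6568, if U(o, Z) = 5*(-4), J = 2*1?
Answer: 8588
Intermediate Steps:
J = 2
U(o, Z) = -20
x(B) = 2060 - 20*B (x(B) = -20*(B - 103) = -20*(-103 + B) = 2060 - 20*B)
x(J) + 6568 = (2060 - 20*2) + 6568 = (2060 - 40) + 6568 = 2020 + 6568 = 8588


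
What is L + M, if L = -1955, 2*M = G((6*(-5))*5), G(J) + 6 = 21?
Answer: -3895/2 ≈ -1947.5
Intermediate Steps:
G(J) = 15 (G(J) = -6 + 21 = 15)
M = 15/2 (M = (1/2)*15 = 15/2 ≈ 7.5000)
L + M = -1955 + 15/2 = -3895/2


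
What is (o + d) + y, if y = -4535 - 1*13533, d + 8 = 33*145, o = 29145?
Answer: 15854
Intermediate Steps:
d = 4777 (d = -8 + 33*145 = -8 + 4785 = 4777)
y = -18068 (y = -4535 - 13533 = -18068)
(o + d) + y = (29145 + 4777) - 18068 = 33922 - 18068 = 15854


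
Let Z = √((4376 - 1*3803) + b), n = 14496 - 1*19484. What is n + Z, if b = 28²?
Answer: -4988 + √1357 ≈ -4951.2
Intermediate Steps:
b = 784
n = -4988 (n = 14496 - 19484 = -4988)
Z = √1357 (Z = √((4376 - 1*3803) + 784) = √((4376 - 3803) + 784) = √(573 + 784) = √1357 ≈ 36.837)
n + Z = -4988 + √1357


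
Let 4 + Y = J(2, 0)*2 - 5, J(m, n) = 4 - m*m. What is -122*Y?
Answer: 1098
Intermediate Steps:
J(m, n) = 4 - m²
Y = -9 (Y = -4 + ((4 - 1*2²)*2 - 5) = -4 + ((4 - 1*4)*2 - 5) = -4 + ((4 - 4)*2 - 5) = -4 + (0*2 - 5) = -4 + (0 - 5) = -4 - 5 = -9)
-122*Y = -122*(-9) = 1098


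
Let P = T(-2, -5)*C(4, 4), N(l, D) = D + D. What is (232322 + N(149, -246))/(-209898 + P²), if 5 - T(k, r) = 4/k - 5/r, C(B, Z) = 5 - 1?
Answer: -115915/104661 ≈ -1.1075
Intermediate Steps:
C(B, Z) = 4
N(l, D) = 2*D
T(k, r) = 5 - 4/k + 5/r (T(k, r) = 5 - (4/k - 5/r) = 5 - (-5/r + 4/k) = 5 + (-4/k + 5/r) = 5 - 4/k + 5/r)
P = 24 (P = (5 - 4/(-2) + 5/(-5))*4 = (5 - 4*(-½) + 5*(-⅕))*4 = (5 + 2 - 1)*4 = 6*4 = 24)
(232322 + N(149, -246))/(-209898 + P²) = (232322 + 2*(-246))/(-209898 + 24²) = (232322 - 492)/(-209898 + 576) = 231830/(-209322) = 231830*(-1/209322) = -115915/104661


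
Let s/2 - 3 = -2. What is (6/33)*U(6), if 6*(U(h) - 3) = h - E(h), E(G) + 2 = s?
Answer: 8/11 ≈ 0.72727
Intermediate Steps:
s = 2 (s = 6 + 2*(-2) = 6 - 4 = 2)
E(G) = 0 (E(G) = -2 + 2 = 0)
U(h) = 3 + h/6 (U(h) = 3 + (h - 1*0)/6 = 3 + (h + 0)/6 = 3 + h/6)
(6/33)*U(6) = (6/33)*(3 + (1/6)*6) = ((1/33)*6)*(3 + 1) = (2/11)*4 = 8/11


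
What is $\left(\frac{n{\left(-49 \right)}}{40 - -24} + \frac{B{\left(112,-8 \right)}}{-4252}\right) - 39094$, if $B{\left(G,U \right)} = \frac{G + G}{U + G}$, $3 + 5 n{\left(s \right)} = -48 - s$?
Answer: $- \frac{86438412699}{2211040} \approx -39094.0$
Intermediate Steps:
$n{\left(s \right)} = - \frac{51}{5} - \frac{s}{5}$ ($n{\left(s \right)} = - \frac{3}{5} + \frac{-48 - s}{5} = - \frac{3}{5} - \left(\frac{48}{5} + \frac{s}{5}\right) = - \frac{51}{5} - \frac{s}{5}$)
$B{\left(G,U \right)} = \frac{2 G}{G + U}$
$\left(\frac{n{\left(-49 \right)}}{40 - -24} + \frac{B{\left(112,-8 \right)}}{-4252}\right) - 39094 = \left(\frac{- \frac{51}{5} - - \frac{49}{5}}{40 - -24} + \frac{2 \cdot 112 \frac{1}{112 - 8}}{-4252}\right) - 39094 = \left(\frac{- \frac{51}{5} + \frac{49}{5}}{40 + 24} + 2 \cdot 112 \cdot \frac{1}{104} \left(- \frac{1}{4252}\right)\right) - 39094 = \left(- \frac{2}{5 \cdot 64} + 2 \cdot 112 \cdot \frac{1}{104} \left(- \frac{1}{4252}\right)\right) - 39094 = \left(\left(- \frac{2}{5}\right) \frac{1}{64} + \frac{28}{13} \left(- \frac{1}{4252}\right)\right) - 39094 = \left(- \frac{1}{160} - \frac{7}{13819}\right) - 39094 = - \frac{14939}{2211040} - 39094 = - \frac{86438412699}{2211040}$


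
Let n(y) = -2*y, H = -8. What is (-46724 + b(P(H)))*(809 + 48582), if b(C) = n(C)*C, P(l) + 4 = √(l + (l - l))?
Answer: -2308535340 + 1580512*I*√2 ≈ -2.3085e+9 + 2.2352e+6*I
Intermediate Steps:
P(l) = -4 + √l (P(l) = -4 + √(l + (l - l)) = -4 + √(l + 0) = -4 + √l)
b(C) = -2*C² (b(C) = (-2*C)*C = -2*C²)
(-46724 + b(P(H)))*(809 + 48582) = (-46724 - 2*(-4 + √(-8))²)*(809 + 48582) = (-46724 - 2*(-4 + 2*I*√2)²)*49391 = -2307745084 - 98782*(-4 + 2*I*√2)²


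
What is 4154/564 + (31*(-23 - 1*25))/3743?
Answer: 7354595/1055526 ≈ 6.9677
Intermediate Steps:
4154/564 + (31*(-23 - 1*25))/3743 = 4154*(1/564) + (31*(-23 - 25))*(1/3743) = 2077/282 + (31*(-48))*(1/3743) = 2077/282 - 1488*1/3743 = 2077/282 - 1488/3743 = 7354595/1055526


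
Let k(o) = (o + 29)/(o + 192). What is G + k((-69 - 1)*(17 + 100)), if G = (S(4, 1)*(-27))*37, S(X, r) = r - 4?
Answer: 23978167/7998 ≈ 2998.0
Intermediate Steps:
k(o) = (29 + o)/(192 + o)
S(X, r) = -4 + r
G = 2997 (G = ((-4 + 1)*(-27))*37 = -3*(-27)*37 = 81*37 = 2997)
G + k((-69 - 1)*(17 + 100)) = 2997 + (29 + (-69 - 1)*(17 + 100))/(192 + (-69 - 1)*(17 + 100)) = 2997 + (29 - 70*117)/(192 - 70*117) = 2997 + (29 - 8190)/(192 - 8190) = 2997 - 8161/(-7998) = 2997 - 1/7998*(-8161) = 2997 + 8161/7998 = 23978167/7998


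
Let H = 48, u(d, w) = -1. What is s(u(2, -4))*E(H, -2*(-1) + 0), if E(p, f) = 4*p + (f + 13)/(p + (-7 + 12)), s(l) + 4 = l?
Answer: -50955/53 ≈ -961.42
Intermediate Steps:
s(l) = -4 + l
E(p, f) = 4*p + (13 + f)/(5 + p) (E(p, f) = 4*p + (13 + f)/(p + 5) = 4*p + (13 + f)/(5 + p))
s(u(2, -4))*E(H, -2*(-1) + 0) = (-4 - 1)*((13 + (-2*(-1) + 0) + 4*48² + 20*48)/(5 + 48)) = -5*(13 + (2 + 0) + 4*2304 + 960)/53 = -5*(13 + 2 + 9216 + 960)/53 = -5*10191/53 = -50955/53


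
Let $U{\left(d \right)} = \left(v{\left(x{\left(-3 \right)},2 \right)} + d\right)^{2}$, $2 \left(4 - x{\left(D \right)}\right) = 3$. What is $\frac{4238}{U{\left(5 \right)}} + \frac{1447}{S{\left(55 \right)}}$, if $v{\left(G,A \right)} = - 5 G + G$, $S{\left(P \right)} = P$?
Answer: $\frac{53853}{275} \approx 195.83$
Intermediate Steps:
$x{\left(D \right)} = \frac{5}{2}$ ($x{\left(D \right)} = 4 - \frac{3}{2} = \frac{5}{2}$)
$v{\left(G,A \right)} = - 4 G$
$U{\left(d \right)} = \left(-10 + d\right)^{2}$ ($U{\left(d \right)} = \left(\left(-4\right) \frac{5}{2} + d\right)^{2} = \left(-10 + d\right)^{2}$)
$\frac{4238}{U{\left(5 \right)}} + \frac{1447}{S{\left(55 \right)}} = \frac{4238}{\left(-10 + 5\right)^{2}} + \frac{1447}{55} = \frac{4238}{\left(-5\right)^{2}} + 1447 \cdot \frac{1}{55} = \frac{4238}{25} + \frac{1447}{55} = \frac{53853}{275}$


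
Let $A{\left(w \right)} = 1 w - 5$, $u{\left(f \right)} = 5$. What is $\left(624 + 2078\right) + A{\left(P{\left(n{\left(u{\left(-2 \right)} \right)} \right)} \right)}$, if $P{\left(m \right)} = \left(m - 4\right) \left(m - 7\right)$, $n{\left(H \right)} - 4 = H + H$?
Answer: $2767$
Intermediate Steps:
$n{\left(H \right)} = 4 + 2 H$ ($n{\left(H \right)} = 4 + \left(H + H\right) = 4 + 2 H$)
$P{\left(m \right)} = \left(-7 + m\right) \left(-4 + m\right)$ ($P{\left(m \right)} = \left(-4 + m\right) \left(-7 + m\right) = \left(-7 + m\right) \left(-4 + m\right)$)
$A{\left(w \right)} = -5 + w$ ($A{\left(w \right)} = w - 5 = -5 + w$)
$\left(624 + 2078\right) + A{\left(P{\left(n{\left(u{\left(-2 \right)} \right)} \right)} \right)} = \left(624 + 2078\right) - \left(-23 - \left(4 + 2 \cdot 5\right)^{2} + 11 \left(4 + 2 \cdot 5\right)\right) = 2702 - \left(-23 - \left(4 + 10\right)^{2} + 11 \left(4 + 10\right)\right) = 2702 + \left(-5 + \left(28 + 14^{2} - 154\right)\right) = 2702 + \left(-5 + \left(28 + 196 - 154\right)\right) = 2702 + \left(-5 + 70\right) = 2702 + 65 = 2767$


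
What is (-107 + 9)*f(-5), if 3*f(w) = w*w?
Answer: -2450/3 ≈ -816.67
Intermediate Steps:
f(w) = w²/3 (f(w) = (w*w)/3 = w²/3)
(-107 + 9)*f(-5) = (-107 + 9)*((⅓)*(-5)²) = -98*25/3 = -2450/3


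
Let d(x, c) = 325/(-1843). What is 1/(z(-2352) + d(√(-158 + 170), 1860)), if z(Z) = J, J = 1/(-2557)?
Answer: -4712551/832868 ≈ -5.6582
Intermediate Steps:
J = -1/2557 ≈ -0.00039108
z(Z) = -1/2557
d(x, c) = -325/1843 (d(x, c) = 325*(-1/1843) = -325/1843)
1/(z(-2352) + d(√(-158 + 170), 1860)) = 1/(-1/2557 - 325/1843) = 1/(-832868/4712551) = -4712551/832868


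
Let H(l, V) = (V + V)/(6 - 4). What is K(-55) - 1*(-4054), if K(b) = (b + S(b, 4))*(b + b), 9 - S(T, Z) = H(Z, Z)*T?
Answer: -15086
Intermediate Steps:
H(l, V) = V (H(l, V) = (2*V)/2 = (2*V)*(½) = V)
S(T, Z) = 9 - T*Z (S(T, Z) = 9 - Z*T = 9 - T*Z)
K(b) = 2*b*(9 - 3*b) (K(b) = (b + (9 - 1*b*4))*(b + b) = (b + (9 - 4*b))*(2*b) = (9 - 3*b)*(2*b) = 2*b*(9 - 3*b))
K(-55) - 1*(-4054) = 6*(-55)*(3 - 1*(-55)) - 1*(-4054) = 6*(-55)*(3 + 55) + 4054 = 6*(-55)*58 + 4054 = -19140 + 4054 = -15086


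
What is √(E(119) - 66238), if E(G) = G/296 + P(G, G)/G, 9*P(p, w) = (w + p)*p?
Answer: I*√13052601962/444 ≈ 257.32*I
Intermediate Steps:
P(p, w) = p*(p + w)/9 (P(p, w) = ((w + p)*p)/9 = ((p + w)*p)/9 = (p*(p + w))/9 = p*(p + w)/9)
E(G) = 601*G/2664 (E(G) = G/296 + (G*(G + G)/9)/G = G*(1/296) + (G*(2*G)/9)/G = G/296 + (2*G²/9)/G = G/296 + 2*G/9 = 601*G/2664)
√(E(119) - 66238) = √((601/2664)*119 - 66238) = √(71519/2664 - 66238) = √(-176386513/2664) = I*√13052601962/444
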